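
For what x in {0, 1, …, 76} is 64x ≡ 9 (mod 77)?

23

64⁻¹ ≡ 71 (mod 77) because 64·71 = 4544 = 59·77 + 1.
So x ≡ 71·9 = 639 ≡ 23 (mod 77).
Check: 64·23 = 1472 = 19·77 + 9.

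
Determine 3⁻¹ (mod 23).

8

3·8 = 24 = 1·23 + 1, so 3⁻¹ ≡ 8 (mod 23).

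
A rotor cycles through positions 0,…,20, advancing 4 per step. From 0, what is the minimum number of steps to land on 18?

The inverse of 4 mod 21 is 16 (since 4·16 = 64 ≡ 1).
So x ≡ 16·18 = 288 ≡ 15 (mod 21).

15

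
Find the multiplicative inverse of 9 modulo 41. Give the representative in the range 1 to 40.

41 = 4·9 + 5
9 = 1·5 + 4
5 = 1·4 + 1
4 = 4·1 + 0
Back-substituting gives 9·32 ≡ 1 (mod 41).

32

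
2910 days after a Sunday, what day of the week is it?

Friday

2910 − 415·7 = 5, so 2910 ≡ 5 (mod 7).
Sunday + 5 days → Friday.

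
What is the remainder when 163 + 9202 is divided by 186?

9202 mod 186 = 88 (since 49·186 = 9114).
(163 + 88) mod 186 = 65.

65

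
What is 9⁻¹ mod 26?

3

26 = 2·9 + 8
9 = 1·8 + 1
8 = 8·1 + 0
Back-substituting gives 9·3 ≡ 1 (mod 26).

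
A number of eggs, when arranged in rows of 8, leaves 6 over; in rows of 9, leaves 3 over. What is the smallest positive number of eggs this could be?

30

x ≡ 6 (mod 8) gives x ∈ {6, 14, 22, 30}.
The first of these with x mod 9 = 3 is 30.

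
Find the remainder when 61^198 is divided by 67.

1

Square-and-reduce mod 67: 61^1≡61, 61^2≡36, 61^4≡23, 61^8≡60, 61^16≡49, 61^32≡56, 61^64≡54, 61^128≡35.
Since 198 = 2 + 4 + 64 + 128 in binary, 61^198 ≡ 36·23·54·35 ≡ 1 (mod 67).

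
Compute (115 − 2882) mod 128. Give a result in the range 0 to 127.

2882 = 22·128 + 66, so 2882 mod 128 = 66.
(115 − 66) mod 128 = 49.

49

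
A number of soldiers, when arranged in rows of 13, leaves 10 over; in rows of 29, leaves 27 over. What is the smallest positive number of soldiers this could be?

x ≡ 10 (mod 13) gives x ∈ {10, 23, 36, 49, 62, 75, 88, 101, …}.
The first of these with x mod 29 = 27 is 114.

114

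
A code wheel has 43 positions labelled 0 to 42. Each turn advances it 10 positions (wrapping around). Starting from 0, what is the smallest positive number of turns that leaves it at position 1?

13

43 = 4·10 + 3
10 = 3·3 + 1
3 = 3·1 + 0
Back-substituting gives 10·13 ≡ 1 (mod 43).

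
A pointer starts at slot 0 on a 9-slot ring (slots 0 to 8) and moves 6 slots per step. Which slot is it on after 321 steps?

321·6 = 1926.
Dividing 1926 by 9 gives quotient 214 and remainder 0.
(0 + 0) mod 9 = 0.

0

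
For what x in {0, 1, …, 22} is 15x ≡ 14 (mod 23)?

The inverse of 15 mod 23 is 20 (since 15·20 = 300 ≡ 1).
Multiplying both sides by 20: x ≡ 20·14 = 280 ≡ 4 (mod 23).
Check: 15·4 = 60 = 2·23 + 14.

4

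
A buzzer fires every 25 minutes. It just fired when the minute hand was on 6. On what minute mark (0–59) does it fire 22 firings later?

22·25 = 550.
550 − 9·60 = 10, so 550 ≡ 10 (mod 60).
(6 + 10) mod 60 = 16.

16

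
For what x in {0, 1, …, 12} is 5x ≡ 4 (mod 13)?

The inverse of 5 mod 13 is 8 (since 5·8 = 40 ≡ 1).
Multiplying both sides by 8: x ≡ 8·4 = 32 ≡ 6 (mod 13).

6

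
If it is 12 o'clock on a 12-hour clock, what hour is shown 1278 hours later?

1278 = 106·12 + 6, so 1278 mod 12 = 6.
12 + 6 → 6 on a 12-hour dial.

6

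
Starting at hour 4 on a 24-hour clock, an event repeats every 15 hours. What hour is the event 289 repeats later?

289·15 = 4335.
Dividing 4335 by 24 gives quotient 180 and remainder 15.
(4 + 15) mod 24 = 19.

19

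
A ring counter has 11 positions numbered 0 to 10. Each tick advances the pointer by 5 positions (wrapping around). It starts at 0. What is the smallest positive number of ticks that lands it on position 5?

1

5⁻¹ ≡ 9 (mod 11) because 5·9 = 45 = 4·11 + 1.
So x ≡ 9·5 = 45 ≡ 1 (mod 11).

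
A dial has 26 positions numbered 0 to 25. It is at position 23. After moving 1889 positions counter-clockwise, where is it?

Dividing 1889 by 26 gives quotient 72 and remainder 17.
(23 − 17) mod 26 = 6.

6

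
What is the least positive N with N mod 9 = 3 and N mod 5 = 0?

30

Since 5·2 ≡ 1 (mod 9), take x = 0 + 5·((3−0)·2 mod 9) = 0 + 5·6 = 30.
Check: 30 mod 9 = 3, 30 mod 5 = 0.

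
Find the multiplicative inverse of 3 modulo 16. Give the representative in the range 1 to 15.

11

16 = 5·3 + 1
3 = 3·1 + 0
Back-substituting gives 3·11 ≡ 1 (mod 16).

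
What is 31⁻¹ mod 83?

75

83 = 2·31 + 21
31 = 1·21 + 10
21 = 2·10 + 1
10 = 10·1 + 0
Back-substituting gives 31·75 ≡ 1 (mod 83).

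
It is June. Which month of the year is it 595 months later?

Dividing 595 by 12 gives quotient 49 and remainder 7.
June + 7 months → January.

January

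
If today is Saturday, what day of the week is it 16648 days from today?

16648 = 2378·7 + 2, so 16648 mod 7 = 2.
Saturday + 2 days → Monday.

Monday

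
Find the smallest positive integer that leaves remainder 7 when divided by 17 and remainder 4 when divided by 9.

58

Since 9·2 ≡ 1 (mod 17), take x = 4 + 9·((7−4)·2 mod 17) = 4 + 9·6 = 58.
Check: 58 mod 17 = 7, 58 mod 9 = 4.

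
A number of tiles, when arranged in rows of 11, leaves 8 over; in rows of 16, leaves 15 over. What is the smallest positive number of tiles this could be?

x ≡ 8 (mod 11) gives x ∈ {8, 19, 30, 41, 52, 63}.
The first of these with x mod 16 = 15 is 63.

63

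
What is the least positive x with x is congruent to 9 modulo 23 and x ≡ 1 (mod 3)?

Since 3·8 ≡ 1 (mod 23), take x = 1 + 3·((9−1)·8 mod 23) = 1 + 3·18 = 55.
Check: 55 mod 23 = 9, 55 mod 3 = 1.

55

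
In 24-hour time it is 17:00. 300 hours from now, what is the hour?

300 mod 24 = 12 (since 12·24 = 288).
(17 + 12) mod 24 = 5.

5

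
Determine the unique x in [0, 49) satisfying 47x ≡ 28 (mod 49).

35

The inverse of 47 mod 49 is 24 (since 47·24 = 1128 ≡ 1).
So x ≡ 24·28 = 672 ≡ 35 (mod 49).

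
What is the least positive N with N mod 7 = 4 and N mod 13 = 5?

x ≡ 4 (mod 7) gives x ∈ {4, 11, 18}.
The first of these with x mod 13 = 5 is 18.

18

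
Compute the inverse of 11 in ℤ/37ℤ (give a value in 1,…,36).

11·27 = 297 = 8·37 + 1, so 11⁻¹ ≡ 27 (mod 37).

27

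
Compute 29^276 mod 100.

21

By repeated squaring mod 100: 29^1≡29, 29^2≡41, 29^4≡81, 29^8≡61, 29^16≡21, 29^32≡41, 29^64≡81, 29^128≡61, 29^256≡21.
276 = 4 + 16 + 256, so 29^276 ≡ 81·21·21 ≡ 21 (mod 100).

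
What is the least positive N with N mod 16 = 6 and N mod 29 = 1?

262

Since 29·5 ≡ 1 (mod 16), take x = 1 + 29·((6−1)·5 mod 16) = 1 + 29·9 = 262.
Check: 262 mod 16 = 6, 262 mod 29 = 1.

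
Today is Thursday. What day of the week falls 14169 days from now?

14169 mod 7 = 1 (since 2024·7 = 14168).
Thursday + 1 day → Friday.

Friday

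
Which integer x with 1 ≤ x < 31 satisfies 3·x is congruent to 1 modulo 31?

3·21 = 63 = 2·31 + 1, so 3⁻¹ ≡ 21 (mod 31).

21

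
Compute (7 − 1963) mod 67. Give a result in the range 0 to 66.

54

1963 − 29·67 = 20, so 1963 ≡ 20 (mod 67).
(7 − 20) mod 67 = 54.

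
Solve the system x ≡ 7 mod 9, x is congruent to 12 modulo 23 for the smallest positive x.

Since 23·2 ≡ 1 (mod 9), take x = 12 + 23·((7−12)·2 mod 9) = 12 + 23·8 = 196.
Check: 196 mod 9 = 7, 196 mod 23 = 12.

196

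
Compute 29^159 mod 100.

By repeated squaring mod 100: 29^1≡29, 29^2≡41, 29^4≡81, 29^8≡61, 29^16≡21, 29^32≡41, 29^64≡81, 29^128≡61.
159 = 1 + 2 + 4 + 8 + 16 + 128, so 29^159 ≡ 29·41·81·61·21·61 ≡ 69 (mod 100).

69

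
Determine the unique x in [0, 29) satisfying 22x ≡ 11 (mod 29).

15

22⁻¹ ≡ 4 (mod 29) because 22·4 = 88 = 3·29 + 1.
So x ≡ 4·11 = 44 ≡ 15 (mod 29).
Check: 22·15 = 330 = 11·29 + 11.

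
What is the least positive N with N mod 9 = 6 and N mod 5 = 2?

Since 5·2 ≡ 1 (mod 9), take x = 2 + 5·((6−2)·2 mod 9) = 2 + 5·8 = 42.
Check: 42 mod 9 = 6, 42 mod 5 = 2.

42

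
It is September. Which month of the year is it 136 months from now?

Dividing 136 by 12 gives quotient 11 and remainder 4.
September + 4 months → January.

January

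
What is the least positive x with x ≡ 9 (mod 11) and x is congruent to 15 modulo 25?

Since 25·4 ≡ 1 (mod 11), take x = 15 + 25·((9−15)·4 mod 11) = 15 + 25·9 = 240.
Check: 240 mod 11 = 9, 240 mod 25 = 15.

240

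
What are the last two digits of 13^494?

Successive squares of 13 mod 100: 13^1≡13, 13^2≡69, 13^4≡61, 13^8≡21, 13^16≡41, 13^32≡81, 13^64≡61, 13^128≡21, 13^256≡41.
Since 494 = 2 + 4 + 8 + 32 + 64 + 128 + 256 in binary, 13^494 ≡ 69·61·21·81·61·21·41 ≡ 89 (mod 100).

89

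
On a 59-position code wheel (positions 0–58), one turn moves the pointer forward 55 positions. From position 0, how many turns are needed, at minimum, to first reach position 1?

59 = 1·55 + 4
55 = 13·4 + 3
4 = 1·3 + 1
3 = 3·1 + 0
Back-substituting gives 55·44 ≡ 1 (mod 59).

44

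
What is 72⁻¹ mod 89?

68

89 = 1·72 + 17
72 = 4·17 + 4
17 = 4·4 + 1
4 = 4·1 + 0
Back-substituting gives 72·68 ≡ 1 (mod 89).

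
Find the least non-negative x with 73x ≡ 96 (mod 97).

93

The inverse of 73 mod 97 is 4 (since 73·4 = 292 ≡ 1).
Multiplying both sides by 4: x ≡ 4·96 = 384 ≡ 93 (mod 97).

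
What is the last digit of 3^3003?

Powers of 3 mod 10 repeat with period 4: 3, 9, 7, 1.
3003 leaves remainder 3 on division by 4, so 3^3003 ends in 7.

7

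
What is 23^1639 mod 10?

7

Last digits of 3^n: 3, 9, 7, 1 (period 4).
1639 mod 4 = 3, so the last digit matches 3^3 = 7.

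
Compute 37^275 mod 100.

93

By repeated squaring mod 100: 37^1≡37, 37^2≡69, 37^4≡61, 37^8≡21, 37^16≡41, 37^32≡81, 37^64≡61, 37^128≡21, 37^256≡41.
275 = 1 + 2 + 16 + 256, so 37^275 ≡ 37·69·41·41 ≡ 93 (mod 100).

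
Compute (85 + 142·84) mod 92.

53

142·84 = 11928.
11928 = 129·92 + 60, so 11928 mod 92 = 60.
(85 + 60) mod 92 = 53.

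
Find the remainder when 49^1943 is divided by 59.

Successive squares of 49 mod 59: 49^1≡49, 49^2≡41, 49^4≡29, 49^8≡15, 49^16≡48, 49^32≡3, 49^64≡9, 49^128≡22, 49^256≡12, 49^512≡26, 49^1024≡27.
Since 1943 = 1 + 2 + 4 + 16 + 128 + 256 + 512 + 1024 in binary, 49^1943 ≡ 49·41·29·48·22·12·26·27 ≡ 1 (mod 59).

1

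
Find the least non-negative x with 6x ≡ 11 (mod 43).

9

6⁻¹ ≡ 36 (mod 43) because 6·36 = 216 = 5·43 + 1.
Multiplying both sides by 36: x ≡ 36·11 = 396 ≡ 9 (mod 43).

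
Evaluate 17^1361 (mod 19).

By repeated squaring mod 19: 17^1≡17, 17^2≡4, 17^4≡16, 17^8≡9, 17^16≡5, 17^32≡6, 17^64≡17, 17^128≡4, 17^256≡16, 17^512≡9, 17^1024≡5.
Since 1361 = 1 + 16 + 64 + 256 + 1024 in binary, 17^1361 ≡ 17·5·17·16·5 ≡ 4 (mod 19).

4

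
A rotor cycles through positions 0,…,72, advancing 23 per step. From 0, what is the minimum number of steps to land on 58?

66

23⁻¹ ≡ 54 (mod 73) because 23·54 = 1242 = 17·73 + 1.
Multiplying both sides by 54: x ≡ 54·58 = 3132 ≡ 66 (mod 73).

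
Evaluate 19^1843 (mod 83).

20

By repeated squaring mod 83: 19^1≡19, 19^2≡29, 19^4≡11, 19^8≡38, 19^16≡33, 19^32≡10, 19^64≡17, 19^128≡40, 19^256≡23, 19^512≡31, 19^1024≡48.
1843 = 1 + 2 + 16 + 32 + 256 + 512 + 1024, so 19^1843 ≡ 19·29·33·10·23·31·48 ≡ 20 (mod 83).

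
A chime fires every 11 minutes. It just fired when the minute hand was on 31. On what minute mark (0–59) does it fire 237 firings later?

58

237·11 = 2607.
2607 = 43·60 + 27, so 2607 mod 60 = 27.
(31 + 27) mod 60 = 58.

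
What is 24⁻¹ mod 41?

41 = 1·24 + 17
24 = 1·17 + 7
17 = 2·7 + 3
7 = 2·3 + 1
3 = 3·1 + 0
Back-substituting gives 24·12 ≡ 1 (mod 41).

12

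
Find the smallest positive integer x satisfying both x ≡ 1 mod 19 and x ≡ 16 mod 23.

x ≡ 1 (mod 19) gives x ∈ {1, 20, 39}.
The first of these with x mod 23 = 16 is 39.

39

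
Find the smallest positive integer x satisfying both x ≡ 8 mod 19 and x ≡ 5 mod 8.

141

Since 8·12 ≡ 1 (mod 19), take x = 5 + 8·((8−5)·12 mod 19) = 5 + 8·17 = 141.
Check: 141 mod 19 = 8, 141 mod 8 = 5.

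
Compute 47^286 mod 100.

29

By repeated squaring mod 100: 47^1≡47, 47^2≡9, 47^4≡81, 47^8≡61, 47^16≡21, 47^32≡41, 47^64≡81, 47^128≡61, 47^256≡21.
286 = 2 + 4 + 8 + 16 + 256, so 47^286 ≡ 9·81·61·21·21 ≡ 29 (mod 100).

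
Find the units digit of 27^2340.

The units digit of 27^n cycles with period 4: 7, 9, 3, 1, …
2340 mod 4 = 0, so the last digit matches 7^4 = 1.

1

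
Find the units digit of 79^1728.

1

The units digit of 79^n cycles with period 2: 9, 1, …
1728 mod 2 = 0, so the last digit matches 9^2 = 1.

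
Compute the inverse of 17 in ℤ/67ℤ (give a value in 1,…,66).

4

17·4 = 68 = 1·67 + 1, so 17⁻¹ ≡ 4 (mod 67).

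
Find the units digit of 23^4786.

Powers of 3 mod 10 repeat with period 4: 3, 9, 7, 1.
4786 mod 4 = 2, so the last digit matches 3^2 = 9.

9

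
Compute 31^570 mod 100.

1

Successive squares of 31 mod 100: 31^1≡31, 31^2≡61, 31^4≡21, 31^8≡41, 31^16≡81, 31^32≡61, 31^64≡21, 31^128≡41, 31^256≡81, 31^512≡61.
570 = 2 + 8 + 16 + 32 + 512, so 31^570 ≡ 61·41·81·61·61 ≡ 1 (mod 100).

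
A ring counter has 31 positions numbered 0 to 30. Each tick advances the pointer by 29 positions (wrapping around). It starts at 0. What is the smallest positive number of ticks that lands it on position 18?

29⁻¹ ≡ 15 (mod 31) because 29·15 = 435 = 14·31 + 1.
So x ≡ 15·18 = 270 ≡ 22 (mod 31).
Check: 29·22 = 638 = 20·31 + 18.

22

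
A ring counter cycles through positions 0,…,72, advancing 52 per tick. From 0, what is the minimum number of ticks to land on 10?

3

52⁻¹ ≡ 66 (mod 73) because 52·66 = 3432 = 47·73 + 1.
Multiplying both sides by 66: x ≡ 66·10 = 660 ≡ 3 (mod 73).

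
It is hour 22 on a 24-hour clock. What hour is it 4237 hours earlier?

9

4237 = 176·24 + 13, so 4237 mod 24 = 13.
(22 − 13) mod 24 = 9.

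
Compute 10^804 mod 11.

1

Successive squares of 10 mod 11: 10^1≡10, 10^2≡1, 10^4≡1, 10^8≡1, 10^16≡1, 10^32≡1, 10^64≡1, 10^128≡1, 10^256≡1, 10^512≡1.
Since 804 = 4 + 32 + 256 + 512 in binary, 10^804 ≡ 1·1·1·1 ≡ 1 (mod 11).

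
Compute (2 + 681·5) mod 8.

681·5 = 3405.
3405 mod 8 = 5 (since 425·8 = 3400).
(2 + 5) mod 8 = 7.

7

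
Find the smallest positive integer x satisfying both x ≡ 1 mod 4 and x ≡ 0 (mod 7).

21

x ≡ 1 (mod 4) gives x ∈ {1, 5, 9, 13, 17, 21}.
The first of these with x mod 7 = 0 is 21.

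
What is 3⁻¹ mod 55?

55 = 18·3 + 1
3 = 3·1 + 0
Back-substituting gives 3·37 ≡ 1 (mod 55).

37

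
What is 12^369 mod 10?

2

Last digits of 2^n: 2, 4, 8, 6 (period 4).
369 leaves remainder 1 on division by 4, so 12^369 ends in 2.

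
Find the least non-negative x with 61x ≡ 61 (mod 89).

1

The inverse of 61 mod 89 is 54 (since 61·54 = 3294 ≡ 1).
So x ≡ 54·61 = 3294 ≡ 1 (mod 89).
Check: 61·1 = 61 = 0·89 + 61.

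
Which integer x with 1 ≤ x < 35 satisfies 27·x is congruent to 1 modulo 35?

27·13 = 351 = 10·35 + 1, so 27⁻¹ ≡ 13 (mod 35).

13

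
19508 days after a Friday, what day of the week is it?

Thursday

19508 = 2786·7 + 6, so 19508 mod 7 = 6.
Friday + 6 days → Thursday.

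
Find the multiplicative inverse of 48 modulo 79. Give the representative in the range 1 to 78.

48·28 = 1344 = 17·79 + 1, so 48⁻¹ ≡ 28 (mod 79).

28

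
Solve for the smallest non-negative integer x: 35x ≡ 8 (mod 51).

25

The inverse of 35 mod 51 is 35 (since 35·35 = 1225 ≡ 1).
Multiplying both sides by 35: x ≡ 35·8 = 280 ≡ 25 (mod 51).
Check: 35·25 = 875 = 17·51 + 8.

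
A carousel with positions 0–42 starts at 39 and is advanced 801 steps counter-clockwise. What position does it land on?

12

801 mod 43 = 27 (since 18·43 = 774).
(39 − 27) mod 43 = 12.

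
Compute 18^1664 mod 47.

Successive squares of 18 mod 47: 18^1≡18, 18^2≡42, 18^4≡25, 18^8≡14, 18^16≡8, 18^32≡17, 18^64≡7, 18^128≡2, 18^256≡4, 18^512≡16, 18^1024≡21.
Since 1664 = 128 + 512 + 1024 in binary, 18^1664 ≡ 2·16·21 ≡ 14 (mod 47).

14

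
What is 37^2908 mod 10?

1

Powers of 7 mod 10 repeat with period 4: 7, 9, 3, 1.
2908 leaves remainder 0 on division by 4, so 37^2908 ends in 1.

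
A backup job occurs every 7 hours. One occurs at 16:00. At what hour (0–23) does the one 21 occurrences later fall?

19

21·7 = 147.
147 − 6·24 = 3, so 147 ≡ 3 (mod 24).
(16 + 3) mod 24 = 19.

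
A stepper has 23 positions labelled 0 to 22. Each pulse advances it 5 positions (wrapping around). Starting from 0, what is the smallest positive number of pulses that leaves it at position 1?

23 = 4·5 + 3
5 = 1·3 + 2
3 = 1·2 + 1
2 = 2·1 + 0
Back-substituting gives 5·14 ≡ 1 (mod 23).

14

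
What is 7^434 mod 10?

Last digits of 7^n: 7, 9, 3, 1 (period 4).
434 mod 4 = 2, so the last digit matches 7^2 = 9.

9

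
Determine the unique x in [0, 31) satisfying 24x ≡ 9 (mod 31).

12

24⁻¹ ≡ 22 (mod 31) because 24·22 = 528 = 17·31 + 1.
Multiplying both sides by 22: x ≡ 22·9 = 198 ≡ 12 (mod 31).
Check: 24·12 = 288 = 9·31 + 9.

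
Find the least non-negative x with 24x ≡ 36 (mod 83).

The inverse of 24 mod 83 is 45 (since 24·45 = 1080 ≡ 1).
So x ≡ 45·36 = 1620 ≡ 43 (mod 83).

43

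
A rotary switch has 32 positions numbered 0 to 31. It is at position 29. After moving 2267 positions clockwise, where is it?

2267 = 70·32 + 27, so 2267 mod 32 = 27.
(29 + 27) mod 32 = 24.

24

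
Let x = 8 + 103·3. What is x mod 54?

103·3 = 309.
309 mod 54 = 39 (since 5·54 = 270).
(8 + 39) mod 54 = 47.

47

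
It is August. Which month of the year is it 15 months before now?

May

15 = 1·12 + 3, so 15 mod 12 = 3.
August − 3 months → May.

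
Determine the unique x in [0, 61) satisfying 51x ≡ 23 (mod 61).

The inverse of 51 mod 61 is 6 (since 51·6 = 306 ≡ 1).
So x ≡ 6·23 = 138 ≡ 16 (mod 61).

16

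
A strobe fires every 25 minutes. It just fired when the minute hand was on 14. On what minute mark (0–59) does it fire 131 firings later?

131·25 = 3275.
3275 mod 60 = 35 (since 54·60 = 3240).
(14 + 35) mod 60 = 49.

49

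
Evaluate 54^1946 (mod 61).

36

By repeated squaring mod 61: 54^1≡54, 54^2≡49, 54^4≡22, 54^8≡57, 54^16≡16, 54^32≡12, 54^64≡22, 54^128≡57, 54^256≡16, 54^512≡12, 54^1024≡22.
1946 = 2 + 8 + 16 + 128 + 256 + 512 + 1024, so 54^1946 ≡ 49·57·16·57·16·12·22 ≡ 36 (mod 61).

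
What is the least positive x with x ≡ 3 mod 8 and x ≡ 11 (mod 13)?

11

x ≡ 3 (mod 8) gives x ∈ {3, 11}.
The first of these with x mod 13 = 11 is 11.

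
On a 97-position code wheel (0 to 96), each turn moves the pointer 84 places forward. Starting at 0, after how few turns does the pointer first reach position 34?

72

84⁻¹ ≡ 82 (mod 97) because 84·82 = 6888 = 71·97 + 1.
So x ≡ 82·34 = 2788 ≡ 72 (mod 97).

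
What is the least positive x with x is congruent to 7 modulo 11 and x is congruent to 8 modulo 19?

Since 19·7 ≡ 1 (mod 11), take x = 8 + 19·((7−8)·7 mod 11) = 8 + 19·4 = 84.
Check: 84 mod 11 = 7, 84 mod 19 = 8.

84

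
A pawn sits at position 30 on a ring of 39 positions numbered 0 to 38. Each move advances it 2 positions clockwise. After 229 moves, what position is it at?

20

229·2 = 458.
458 − 11·39 = 29, so 458 ≡ 29 (mod 39).
(30 + 29) mod 39 = 20.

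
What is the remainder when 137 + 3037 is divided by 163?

77

3037 = 18·163 + 103, so 3037 mod 163 = 103.
(137 + 103) mod 163 = 77.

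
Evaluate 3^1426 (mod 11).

By repeated squaring mod 11: 3^1≡3, 3^2≡9, 3^4≡4, 3^8≡5, 3^16≡3, 3^32≡9, 3^64≡4, 3^128≡5, 3^256≡3, 3^512≡9, 3^1024≡4.
Since 1426 = 2 + 16 + 128 + 256 + 1024 in binary, 3^1426 ≡ 9·3·5·3·4 ≡ 3 (mod 11).

3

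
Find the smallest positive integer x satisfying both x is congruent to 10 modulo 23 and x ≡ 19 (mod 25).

194

x ≡ 10 (mod 23) gives x ∈ {10, 33, 56, 79, 102, 125, 148, 171, …}.
The first of these with x mod 25 = 19 is 194.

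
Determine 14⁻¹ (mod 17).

14·11 = 154 = 9·17 + 1, so 14⁻¹ ≡ 11 (mod 17).

11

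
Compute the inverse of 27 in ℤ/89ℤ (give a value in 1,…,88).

33

89 = 3·27 + 8
27 = 3·8 + 3
8 = 2·3 + 2
3 = 1·2 + 1
2 = 2·1 + 0
Back-substituting gives 27·33 ≡ 1 (mod 89).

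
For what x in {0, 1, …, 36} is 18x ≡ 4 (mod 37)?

29

18⁻¹ ≡ 35 (mod 37) because 18·35 = 630 = 17·37 + 1.
So x ≡ 35·4 = 140 ≡ 29 (mod 37).
Check: 18·29 = 522 = 14·37 + 4.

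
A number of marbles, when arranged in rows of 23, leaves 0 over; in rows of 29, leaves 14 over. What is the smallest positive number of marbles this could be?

391

Since 29·4 ≡ 1 (mod 23), take x = 14 + 29·((0−14)·4 mod 23) = 14 + 29·13 = 391.
Check: 391 mod 23 = 0, 391 mod 29 = 14.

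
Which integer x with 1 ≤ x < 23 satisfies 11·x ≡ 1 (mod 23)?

23 = 2·11 + 1
11 = 11·1 + 0
Back-substituting gives 11·21 ≡ 1 (mod 23).

21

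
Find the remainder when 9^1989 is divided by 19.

Successive squares of 9 mod 19: 9^1≡9, 9^2≡5, 9^4≡6, 9^8≡17, 9^16≡4, 9^32≡16, 9^64≡9, 9^128≡5, 9^256≡6, 9^512≡17, 9^1024≡4.
1989 = 1 + 4 + 64 + 128 + 256 + 512 + 1024, so 9^1989 ≡ 9·6·9·5·6·17·4 ≡ 1 (mod 19).

1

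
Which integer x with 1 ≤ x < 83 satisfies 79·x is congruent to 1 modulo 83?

79·62 = 4898 = 59·83 + 1, so 79⁻¹ ≡ 62 (mod 83).

62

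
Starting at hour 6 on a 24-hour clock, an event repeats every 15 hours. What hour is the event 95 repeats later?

15

95·15 = 1425.
Dividing 1425 by 24 gives quotient 59 and remainder 9.
(6 + 9) mod 24 = 15.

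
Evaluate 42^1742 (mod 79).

23

Square-and-reduce mod 79: 42^1≡42, 42^2≡26, 42^4≡44, 42^8≡40, 42^16≡20, 42^32≡5, 42^64≡25, 42^128≡72, 42^256≡49, 42^512≡31, 42^1024≡13.
Since 1742 = 2 + 4 + 8 + 64 + 128 + 512 + 1024 in binary, 42^1742 ≡ 26·44·40·25·72·31·13 ≡ 23 (mod 79).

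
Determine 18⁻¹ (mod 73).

18·69 = 1242 = 17·73 + 1, so 18⁻¹ ≡ 69 (mod 73).

69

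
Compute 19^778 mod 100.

Successive squares of 19 mod 100: 19^1≡19, 19^2≡61, 19^4≡21, 19^8≡41, 19^16≡81, 19^32≡61, 19^64≡21, 19^128≡41, 19^256≡81, 19^512≡61.
Since 778 = 2 + 8 + 256 + 512 in binary, 19^778 ≡ 61·41·81·61 ≡ 41 (mod 100).

41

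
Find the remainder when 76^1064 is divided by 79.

50

Square-and-reduce mod 79: 76^1≡76, 76^2≡9, 76^4≡2, 76^8≡4, 76^16≡16, 76^32≡19, 76^64≡45, 76^128≡50, 76^256≡51, 76^512≡73, 76^1024≡36.
1064 = 8 + 32 + 1024, so 76^1064 ≡ 4·19·36 ≡ 50 (mod 79).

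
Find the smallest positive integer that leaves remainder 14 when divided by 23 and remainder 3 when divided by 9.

129

x ≡ 3 (mod 9) gives x ∈ {3, 12, 21, 30, 39, 48, 57, 66, …}.
The first of these with x mod 23 = 14 is 129.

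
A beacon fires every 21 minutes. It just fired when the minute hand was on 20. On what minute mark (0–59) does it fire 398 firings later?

38

398·21 = 8358.
8358 − 139·60 = 18, so 8358 ≡ 18 (mod 60).
(20 + 18) mod 60 = 38.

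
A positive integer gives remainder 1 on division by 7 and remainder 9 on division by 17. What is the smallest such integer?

43

Since 17·5 ≡ 1 (mod 7), take x = 9 + 17·((1−9)·5 mod 7) = 9 + 17·2 = 43.
Check: 43 mod 7 = 1, 43 mod 17 = 9.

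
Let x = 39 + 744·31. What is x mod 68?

51

744·31 = 23064.
23064 mod 68 = 12 (since 339·68 = 23052).
(39 + 12) mod 68 = 51.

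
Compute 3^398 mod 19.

Successive squares of 3 mod 19: 3^1≡3, 3^2≡9, 3^4≡5, 3^8≡6, 3^16≡17, 3^32≡4, 3^64≡16, 3^128≡9, 3^256≡5.
398 = 2 + 4 + 8 + 128 + 256, so 3^398 ≡ 9·5·6·9·5 ≡ 9 (mod 19).

9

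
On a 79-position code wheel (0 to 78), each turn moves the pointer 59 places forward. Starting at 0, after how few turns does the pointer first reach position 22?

59⁻¹ ≡ 75 (mod 79) because 59·75 = 4425 = 56·79 + 1.
So x ≡ 75·22 = 1650 ≡ 70 (mod 79).

70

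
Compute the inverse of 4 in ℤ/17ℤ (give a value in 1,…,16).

4·13 = 52 = 3·17 + 1, so 4⁻¹ ≡ 13 (mod 17).

13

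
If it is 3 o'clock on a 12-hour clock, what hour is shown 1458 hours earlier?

Dividing 1458 by 12 gives quotient 121 and remainder 6.
3 − 6 → 9 on a 12-hour dial.

9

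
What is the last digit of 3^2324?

Powers of 3 mod 10 repeat with period 4: 3, 9, 7, 1.
2324 mod 4 = 0, so the last digit matches 3^4 = 1.

1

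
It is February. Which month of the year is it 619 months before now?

619 − 51·12 = 7, so 619 ≡ 7 (mod 12).
February − 7 months → July.

July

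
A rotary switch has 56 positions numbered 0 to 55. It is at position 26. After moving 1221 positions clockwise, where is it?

Dividing 1221 by 56 gives quotient 21 and remainder 45.
(26 + 45) mod 56 = 15.

15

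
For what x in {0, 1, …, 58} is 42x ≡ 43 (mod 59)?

The inverse of 42 mod 59 is 52 (since 42·52 = 2184 ≡ 1).
Multiplying both sides by 52: x ≡ 52·43 = 2236 ≡ 53 (mod 59).

53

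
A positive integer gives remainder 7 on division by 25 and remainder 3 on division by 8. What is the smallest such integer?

107

x ≡ 3 (mod 8) gives x ∈ {3, 11, 19, 27, 35, 43, 51, 59, …}.
The first of these with x mod 25 = 7 is 107.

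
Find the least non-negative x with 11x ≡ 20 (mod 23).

6

The inverse of 11 mod 23 is 21 (since 11·21 = 231 ≡ 1).
Multiplying both sides by 21: x ≡ 21·20 = 420 ≡ 6 (mod 23).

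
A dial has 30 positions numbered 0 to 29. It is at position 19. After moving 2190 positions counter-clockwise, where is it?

19

Dividing 2190 by 30 gives quotient 73 and remainder 0.
(19 − 0) mod 30 = 19.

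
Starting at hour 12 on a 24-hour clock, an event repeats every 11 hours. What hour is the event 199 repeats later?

17

199·11 = 2189.
2189 − 91·24 = 5, so 2189 ≡ 5 (mod 24).
(12 + 5) mod 24 = 17.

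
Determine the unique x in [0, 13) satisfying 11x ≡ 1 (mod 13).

6

11⁻¹ ≡ 6 (mod 13) because 11·6 = 66 = 5·13 + 1.
Multiplying both sides by 6: x ≡ 6·1 = 6 ≡ 6 (mod 13).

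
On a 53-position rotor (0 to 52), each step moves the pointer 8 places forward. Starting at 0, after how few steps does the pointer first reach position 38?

18

The inverse of 8 mod 53 is 20 (since 8·20 = 160 ≡ 1).
Multiplying both sides by 20: x ≡ 20·38 = 760 ≡ 18 (mod 53).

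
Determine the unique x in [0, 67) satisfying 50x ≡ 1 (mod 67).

The inverse of 50 mod 67 is 63 (since 50·63 = 3150 ≡ 1).
So x ≡ 63·1 = 63 ≡ 63 (mod 67).
Check: 50·63 = 3150 = 47·67 + 1.

63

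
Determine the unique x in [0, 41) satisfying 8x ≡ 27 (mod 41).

29

The inverse of 8 mod 41 is 36 (since 8·36 = 288 ≡ 1).
So x ≡ 36·27 = 972 ≡ 29 (mod 41).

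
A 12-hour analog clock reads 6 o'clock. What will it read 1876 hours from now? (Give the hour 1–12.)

10

1876 mod 12 = 4 (since 156·12 = 1872).
6 + 4 → 10 on a 12-hour dial.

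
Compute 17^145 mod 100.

Successive squares of 17 mod 100: 17^1≡17, 17^2≡89, 17^4≡21, 17^8≡41, 17^16≡81, 17^32≡61, 17^64≡21, 17^128≡41.
145 = 1 + 16 + 128, so 17^145 ≡ 17·81·41 ≡ 57 (mod 100).

57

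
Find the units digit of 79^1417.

9

The units digit of 79^n cycles with period 2: 9, 1, …
1417 leaves remainder 1 on division by 2, so 79^1417 ends in 9.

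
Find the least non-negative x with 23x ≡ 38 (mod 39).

22

The inverse of 23 mod 39 is 17 (since 23·17 = 391 ≡ 1).
So x ≡ 17·38 = 646 ≡ 22 (mod 39).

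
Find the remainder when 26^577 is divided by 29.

27

Successive squares of 26 mod 29: 26^1≡26, 26^2≡9, 26^4≡23, 26^8≡7, 26^16≡20, 26^32≡23, 26^64≡7, 26^128≡20, 26^256≡23, 26^512≡7.
577 = 1 + 64 + 512, so 26^577 ≡ 26·7·7 ≡ 27 (mod 29).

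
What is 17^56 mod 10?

Powers of 7 mod 10 repeat with period 4: 7, 9, 3, 1.
56 mod 4 = 0, so the last digit matches 7^4 = 1.

1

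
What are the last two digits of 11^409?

91

Square-and-reduce mod 100: 11^1≡11, 11^2≡21, 11^4≡41, 11^8≡81, 11^16≡61, 11^32≡21, 11^64≡41, 11^128≡81, 11^256≡61.
Since 409 = 1 + 8 + 16 + 128 + 256 in binary, 11^409 ≡ 11·81·61·81·61 ≡ 91 (mod 100).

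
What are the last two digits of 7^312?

01

By repeated squaring mod 100: 7^1≡7, 7^2≡49, 7^4≡1, 7^8≡1, 7^16≡1, 7^32≡1, 7^64≡1, 7^128≡1, 7^256≡1.
312 = 8 + 16 + 32 + 256, so 7^312 ≡ 1·1·1·1 ≡ 1 (mod 100).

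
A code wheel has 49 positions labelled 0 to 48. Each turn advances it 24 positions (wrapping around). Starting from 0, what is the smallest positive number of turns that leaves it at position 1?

47

24·47 = 1128 = 23·49 + 1, so 24⁻¹ ≡ 47 (mod 49).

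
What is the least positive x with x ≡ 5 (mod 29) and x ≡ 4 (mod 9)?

x ≡ 4 (mod 9) gives x ∈ {4, 13, 22, 31, 40, 49, 58, 67, …}.
The first of these with x mod 29 = 5 is 121.

121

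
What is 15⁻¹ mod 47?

22

15·22 = 330 = 7·47 + 1, so 15⁻¹ ≡ 22 (mod 47).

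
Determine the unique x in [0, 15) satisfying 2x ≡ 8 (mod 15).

4

2⁻¹ ≡ 8 (mod 15) because 2·8 = 16 = 1·15 + 1.
Multiplying both sides by 8: x ≡ 8·8 = 64 ≡ 4 (mod 15).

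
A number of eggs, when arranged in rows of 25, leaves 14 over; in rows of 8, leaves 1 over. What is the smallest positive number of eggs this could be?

x ≡ 1 (mod 8) gives x ∈ {1, 9, 17, 25, 33, 41, 49, 57, …}.
The first of these with x mod 25 = 14 is 89.

89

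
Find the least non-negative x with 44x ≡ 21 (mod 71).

15

The inverse of 44 mod 71 is 21 (since 44·21 = 924 ≡ 1).
So x ≡ 21·21 = 441 ≡ 15 (mod 71).
Check: 44·15 = 660 = 9·71 + 21.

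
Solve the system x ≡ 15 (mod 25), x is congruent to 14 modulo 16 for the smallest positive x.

190

x ≡ 14 (mod 16) gives x ∈ {14, 30, 46, 62, 78, 94, 110, 126, …}.
The first of these with x mod 25 = 15 is 190.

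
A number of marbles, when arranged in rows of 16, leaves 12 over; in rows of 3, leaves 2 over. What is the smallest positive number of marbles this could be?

Since 3·11 ≡ 1 (mod 16), take x = 2 + 3·((12−2)·11 mod 16) = 2 + 3·14 = 44.
Check: 44 mod 16 = 12, 44 mod 3 = 2.

44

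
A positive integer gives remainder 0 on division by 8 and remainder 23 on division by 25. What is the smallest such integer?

48

x ≡ 0 (mod 8) gives x ∈ {0, 8, 16, 24, 32, 40, 48}.
The first of these with x mod 25 = 23 is 48.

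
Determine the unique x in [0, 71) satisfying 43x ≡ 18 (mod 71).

The inverse of 43 mod 71 is 38 (since 43·38 = 1634 ≡ 1).
So x ≡ 38·18 = 684 ≡ 45 (mod 71).
Check: 43·45 = 1935 = 27·71 + 18.

45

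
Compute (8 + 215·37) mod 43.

215·37 = 7955.
7955 − 185·43 = 0, so 7955 ≡ 0 (mod 43).
(8 + 0) mod 43 = 8.

8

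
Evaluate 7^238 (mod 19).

7

Square-and-reduce mod 19: 7^1≡7, 7^2≡11, 7^4≡7, 7^8≡11, 7^16≡7, 7^32≡11, 7^64≡7, 7^128≡11.
Since 238 = 2 + 4 + 8 + 32 + 64 + 128 in binary, 7^238 ≡ 11·7·11·11·7·11 ≡ 7 (mod 19).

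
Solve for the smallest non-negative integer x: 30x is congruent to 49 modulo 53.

14

30⁻¹ ≡ 23 (mod 53) because 30·23 = 690 = 13·53 + 1.
Multiplying both sides by 23: x ≡ 23·49 = 1127 ≡ 14 (mod 53).
Check: 30·14 = 420 = 7·53 + 49.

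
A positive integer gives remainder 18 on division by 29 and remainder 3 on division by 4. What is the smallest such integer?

x ≡ 3 (mod 4) gives x ∈ {3, 7, 11, 15, 19, 23, 27, 31, …}.
The first of these with x mod 29 = 18 is 47.

47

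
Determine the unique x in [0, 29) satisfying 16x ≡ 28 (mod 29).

9

16⁻¹ ≡ 20 (mod 29) because 16·20 = 320 = 11·29 + 1.
Multiplying both sides by 20: x ≡ 20·28 = 560 ≡ 9 (mod 29).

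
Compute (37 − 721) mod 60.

36

721 − 12·60 = 1, so 721 ≡ 1 (mod 60).
(37 − 1) mod 60 = 36.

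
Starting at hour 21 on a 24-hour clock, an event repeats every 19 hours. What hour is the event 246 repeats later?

246·19 = 4674.
4674 − 194·24 = 18, so 4674 ≡ 18 (mod 24).
(21 + 18) mod 24 = 15.

15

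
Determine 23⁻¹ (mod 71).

34

71 = 3·23 + 2
23 = 11·2 + 1
2 = 2·1 + 0
Back-substituting gives 23·34 ≡ 1 (mod 71).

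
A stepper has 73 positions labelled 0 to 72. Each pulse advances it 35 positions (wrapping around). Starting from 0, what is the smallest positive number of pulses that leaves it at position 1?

35·48 = 1680 = 23·73 + 1, so 35⁻¹ ≡ 48 (mod 73).

48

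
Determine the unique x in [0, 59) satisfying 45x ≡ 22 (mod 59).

45⁻¹ ≡ 21 (mod 59) because 45·21 = 945 = 16·59 + 1.
So x ≡ 21·22 = 462 ≡ 49 (mod 59).

49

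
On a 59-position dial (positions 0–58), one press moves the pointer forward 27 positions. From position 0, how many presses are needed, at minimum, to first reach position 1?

27·35 = 945 = 16·59 + 1, so 27⁻¹ ≡ 35 (mod 59).

35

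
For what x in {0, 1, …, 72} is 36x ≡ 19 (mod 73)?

36⁻¹ ≡ 71 (mod 73) because 36·71 = 2556 = 35·73 + 1.
Multiplying both sides by 71: x ≡ 71·19 = 1349 ≡ 35 (mod 73).

35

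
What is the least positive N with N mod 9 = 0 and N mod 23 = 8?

x ≡ 0 (mod 9) gives x ∈ {0, 9, 18, 27, 36, 45, 54}.
The first of these with x mod 23 = 8 is 54.

54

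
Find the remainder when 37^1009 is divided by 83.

Square-and-reduce mod 83: 37^1≡37, 37^2≡41, 37^4≡21, 37^8≡26, 37^16≡12, 37^32≡61, 37^64≡69, 37^128≡30, 37^256≡70, 37^512≡3.
Since 1009 = 1 + 16 + 32 + 64 + 128 + 256 + 512 in binary, 37^1009 ≡ 37·12·61·69·30·70·3 ≡ 7 (mod 83).

7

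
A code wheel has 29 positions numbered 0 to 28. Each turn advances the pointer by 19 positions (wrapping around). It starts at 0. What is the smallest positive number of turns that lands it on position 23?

The inverse of 19 mod 29 is 26 (since 19·26 = 494 ≡ 1).
So x ≡ 26·23 = 598 ≡ 18 (mod 29).

18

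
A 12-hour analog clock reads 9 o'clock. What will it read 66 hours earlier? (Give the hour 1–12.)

3

66 − 5·12 = 6, so 66 ≡ 6 (mod 12).
9 − 6 → 3 on a 12-hour dial.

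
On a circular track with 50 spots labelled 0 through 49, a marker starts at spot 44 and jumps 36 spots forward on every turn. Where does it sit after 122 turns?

122·36 = 4392.
Dividing 4392 by 50 gives quotient 87 and remainder 42.
(44 + 42) mod 50 = 36.

36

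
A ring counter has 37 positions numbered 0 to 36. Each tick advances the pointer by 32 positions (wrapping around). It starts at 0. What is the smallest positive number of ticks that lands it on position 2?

32⁻¹ ≡ 22 (mod 37) because 32·22 = 704 = 19·37 + 1.
So x ≡ 22·2 = 44 ≡ 7 (mod 37).
Check: 32·7 = 224 = 6·37 + 2.

7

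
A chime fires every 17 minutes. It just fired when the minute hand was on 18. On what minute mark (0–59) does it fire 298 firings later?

298·17 = 5066.
5066 − 84·60 = 26, so 5066 ≡ 26 (mod 60).
(18 + 26) mod 60 = 44.

44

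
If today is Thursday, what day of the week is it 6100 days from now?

Sunday

6100 − 871·7 = 3, so 6100 ≡ 3 (mod 7).
Thursday + 3 days → Sunday.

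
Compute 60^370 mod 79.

By repeated squaring mod 79: 60^1≡60, 60^2≡45, 60^4≡50, 60^8≡51, 60^16≡73, 60^32≡36, 60^64≡32, 60^128≡76, 60^256≡9.
370 = 2 + 16 + 32 + 64 + 256, so 60^370 ≡ 45·73·36·32·9 ≡ 5 (mod 79).

5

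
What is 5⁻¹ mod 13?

8

5·8 = 40 = 3·13 + 1, so 5⁻¹ ≡ 8 (mod 13).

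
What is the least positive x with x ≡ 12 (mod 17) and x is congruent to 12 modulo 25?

12

x ≡ 12 (mod 17) gives x ∈ {12}.
The first of these with x mod 25 = 12 is 12.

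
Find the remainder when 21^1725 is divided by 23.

17

Successive squares of 21 mod 23: 21^1≡21, 21^2≡4, 21^4≡16, 21^8≡3, 21^16≡9, 21^32≡12, 21^64≡6, 21^128≡13, 21^256≡8, 21^512≡18, 21^1024≡2.
1725 = 1 + 4 + 8 + 16 + 32 + 128 + 512 + 1024, so 21^1725 ≡ 21·16·3·9·12·13·18·2 ≡ 17 (mod 23).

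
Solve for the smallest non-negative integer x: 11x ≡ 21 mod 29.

23

The inverse of 11 mod 29 is 8 (since 11·8 = 88 ≡ 1).
So x ≡ 8·21 = 168 ≡ 23 (mod 29).
Check: 11·23 = 253 = 8·29 + 21.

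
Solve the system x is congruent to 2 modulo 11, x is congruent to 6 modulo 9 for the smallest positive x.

Since 9·5 ≡ 1 (mod 11), take x = 6 + 9·((2−6)·5 mod 11) = 6 + 9·2 = 24.
Check: 24 mod 11 = 2, 24 mod 9 = 6.

24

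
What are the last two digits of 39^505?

By repeated squaring mod 100: 39^1≡39, 39^2≡21, 39^4≡41, 39^8≡81, 39^16≡61, 39^32≡21, 39^64≡41, 39^128≡81, 39^256≡61.
Since 505 = 1 + 8 + 16 + 32 + 64 + 128 + 256 in binary, 39^505 ≡ 39·81·61·21·41·81·61 ≡ 99 (mod 100).

99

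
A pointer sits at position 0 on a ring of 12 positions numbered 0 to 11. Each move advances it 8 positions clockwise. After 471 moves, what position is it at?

471·8 = 3768.
Dividing 3768 by 12 gives quotient 314 and remainder 0.
(0 + 0) mod 12 = 0.

0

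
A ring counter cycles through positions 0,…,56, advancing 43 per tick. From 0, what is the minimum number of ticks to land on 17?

11

The inverse of 43 mod 57 is 4 (since 43·4 = 172 ≡ 1).
Multiplying both sides by 4: x ≡ 4·17 = 68 ≡ 11 (mod 57).
Check: 43·11 = 473 = 8·57 + 17.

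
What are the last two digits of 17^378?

Successive squares of 17 mod 100: 17^1≡17, 17^2≡89, 17^4≡21, 17^8≡41, 17^16≡81, 17^32≡61, 17^64≡21, 17^128≡41, 17^256≡81.
378 = 2 + 8 + 16 + 32 + 64 + 256, so 17^378 ≡ 89·41·81·61·21·81 ≡ 9 (mod 100).

09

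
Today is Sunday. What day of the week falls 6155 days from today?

Tuesday

6155 − 879·7 = 2, so 6155 ≡ 2 (mod 7).
Sunday + 2 days → Tuesday.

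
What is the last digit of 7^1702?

Powers of 7 mod 10 repeat with period 4: 7, 9, 3, 1.
1702 leaves remainder 2 on division by 4, so 7^1702 ends in 9.

9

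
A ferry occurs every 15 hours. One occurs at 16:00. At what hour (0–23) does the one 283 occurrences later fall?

283·15 = 4245.
4245 = 176·24 + 21, so 4245 mod 24 = 21.
(16 + 21) mod 24 = 13.

13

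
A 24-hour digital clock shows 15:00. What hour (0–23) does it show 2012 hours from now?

11

2012 = 83·24 + 20, so 2012 mod 24 = 20.
(15 + 20) mod 24 = 11.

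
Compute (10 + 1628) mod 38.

1628 − 42·38 = 32, so 1628 ≡ 32 (mod 38).
(10 + 32) mod 38 = 4.

4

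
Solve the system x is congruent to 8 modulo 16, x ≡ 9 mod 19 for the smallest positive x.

104

Since 19·11 ≡ 1 (mod 16), take x = 9 + 19·((8−9)·11 mod 16) = 9 + 19·5 = 104.
Check: 104 mod 16 = 8, 104 mod 19 = 9.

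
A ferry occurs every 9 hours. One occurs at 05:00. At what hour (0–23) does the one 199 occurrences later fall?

20

199·9 = 1791.
1791 − 74·24 = 15, so 1791 ≡ 15 (mod 24).
(5 + 15) mod 24 = 20.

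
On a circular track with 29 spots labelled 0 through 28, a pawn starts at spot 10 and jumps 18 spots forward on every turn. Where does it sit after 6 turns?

6·18 = 108.
108 − 3·29 = 21, so 108 ≡ 21 (mod 29).
(10 + 21) mod 29 = 2.

2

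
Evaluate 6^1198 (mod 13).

4

Square-and-reduce mod 13: 6^1≡6, 6^2≡10, 6^4≡9, 6^8≡3, 6^16≡9, 6^32≡3, 6^64≡9, 6^128≡3, 6^256≡9, 6^512≡3, 6^1024≡9.
1198 = 2 + 4 + 8 + 32 + 128 + 1024, so 6^1198 ≡ 10·9·3·3·3·9 ≡ 4 (mod 13).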